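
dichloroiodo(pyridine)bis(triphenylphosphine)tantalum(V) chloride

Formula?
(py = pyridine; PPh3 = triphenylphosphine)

Ligands: 1 pyridine (py, neutral), 2 triphenylphosphine (PPh3, neutral), 2 chloro (Cl, -1), 1 iodo (I, -1). Ligand charge sum = -3.
With Ta in oxidation state +5, the complex ion is [Ta...]^2+.
Charge balance with chloride (-1) requires 1 complex ion per 2 chloride.

[TaCl2I(PPh3)2(py)]Cl2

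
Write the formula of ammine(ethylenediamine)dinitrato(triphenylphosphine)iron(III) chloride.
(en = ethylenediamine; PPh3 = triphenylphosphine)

Ligands: 2 nitrato (NO3, -1), 1 ethylenediamine (en, neutral), 1 triphenylphosphine (PPh3, neutral), 1 ammine (NH3, neutral). Ligand charge sum = -2.
Charge balance with chloride (-1) requires 1 complex ion per 1 chloride.

[Fe(en)(NH3)(NO3)2(PPh3)]Cl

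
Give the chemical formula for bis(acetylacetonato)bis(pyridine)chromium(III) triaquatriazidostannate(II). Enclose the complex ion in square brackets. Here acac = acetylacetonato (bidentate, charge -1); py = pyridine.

[Cr(acac)2(py)2][Sn(H2O)3(N3)3]

Cation [Cr…]: ligand charges -2, Cr(III) ⇒ ion charge 1+.
Anion [Sn…]: ligand charges -3, Sn(II) ⇒ ion charge 1−.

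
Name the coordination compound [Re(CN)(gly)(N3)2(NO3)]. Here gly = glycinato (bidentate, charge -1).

There is no counter-ion, so the complex is neutral overall.
Ligand charges: 1×glycinato (-1 each), 1×cyano (-1 each), 2×azido (-1 each), 1×nitrato (-1 each); total -5. So Re + (-5) = 0, giving Re = +5.
Ligands are named alphabetically: azido before cyano before glycinato before nitrato.

diazidocyano(glycinato)nitratorhenium(V)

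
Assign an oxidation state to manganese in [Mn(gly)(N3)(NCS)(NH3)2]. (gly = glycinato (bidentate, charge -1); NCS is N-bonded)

No counter-ion: the bracketed complex is neutral.
Ligand charges: 1×gly = -1; 1×NCS = -1; 1×N3 = -1; 2×NH3 neutral; sum -3.
Mn + (-3) = 0 ⇒ Mn is +3.

+3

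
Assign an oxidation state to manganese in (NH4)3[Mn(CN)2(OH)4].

3 ammonium outside the brackets (+1 each) → the complex ion is 3−.
Ligand charges: 2×CN = -2; 4×OH = -4; sum -6.
Mn + (-6) = 3− ⇒ Mn is +3.

+3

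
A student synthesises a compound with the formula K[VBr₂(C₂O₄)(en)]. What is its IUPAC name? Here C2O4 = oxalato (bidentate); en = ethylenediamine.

The 1 potassium counter-ion carries a total charge of +1, so each complex ion is 1−.
Ligand charges: 1×oxalato (-2 each), 2×bromo (-1 each), 1×ethylenediamine (neutral); total -4. So V + (-4) = 1−, giving V = +3.
Ligands are named alphabetically: bromo before ethylenediamine before oxalato.
The complex ion is anionic, so vanadium takes the -ate form vanadate(III).

potassium dibromo(ethylenediamine)oxalatovanadate(III)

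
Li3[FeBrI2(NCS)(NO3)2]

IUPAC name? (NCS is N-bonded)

lithium bromodiiodoisothiocyanatodinitratoferrate(III)

The 3 lithium counter-ions carry a total charge of +3, so each complex ion is 3−.
Ligand charges: 2×iodo (-1 each), 2×nitrato (-1 each), 1×bromo (-1 each), 1×isothiocyanato (-1 each); total -6. So Fe + (-6) = 3−, giving Fe = +3.
The complex ion is anionic, so iron takes the -ate form ferrate(III).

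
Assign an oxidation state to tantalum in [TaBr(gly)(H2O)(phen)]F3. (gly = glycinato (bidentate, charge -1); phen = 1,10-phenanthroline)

3 fluoride outside the brackets (-1 each) → the complex ion is 3+.
Ligand charges: 1×Br = -1; 1×H2O neutral; 1×gly = -1; 1×phen neutral; sum -2.
Ta + (-2) = 3+ ⇒ Ta is +5.

+5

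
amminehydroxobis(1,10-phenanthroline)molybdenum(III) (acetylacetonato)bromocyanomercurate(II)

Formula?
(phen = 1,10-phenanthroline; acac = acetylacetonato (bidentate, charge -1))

Cation [Mo…]: ligand charges -1, Mo(III) ⇒ ion charge 2+.
Anion [Hg…]: ligand charges -3, Hg(II) ⇒ ion charge 1−.
One 2+ cation requires 2 of the 1− anion.

[Mo(NH3)(OH)(phen)2][Hg(acac)Br(CN)]2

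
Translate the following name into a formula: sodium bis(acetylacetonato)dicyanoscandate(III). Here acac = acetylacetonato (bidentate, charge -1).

Ligands: 2 acetylacetonato (acac, -1), 2 cyano (CN, -1). Ligand charge sum = -4.
With Sc in oxidation state +3, the complex ion is [Sc...]^1−.
Charge balance with sodium (+1) requires 1 complex ion per 1 sodium.

Na[Sc(acac)2(CN)2]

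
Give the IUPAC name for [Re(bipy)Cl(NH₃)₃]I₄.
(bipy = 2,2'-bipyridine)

triammine(2,2'-bipyridine)chlororhenium(V) iodide

The 4 iodide counter-ions carry a total charge of -4, so each complex ion is 4+.
Ligand charges: 3×ammine (neutral), 1×2,2'-bipyridine (neutral), 1×chloro (-1 each); total -1. So Re + (-1) = 4+, giving Re = +5.
Ligands are named alphabetically: ammine before bipyridine before chloro.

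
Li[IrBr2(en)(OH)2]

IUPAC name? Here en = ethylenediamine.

lithium dibromo(ethylenediamine)dihydroxoiridate(III)

The 1 lithium counter-ion carries a total charge of +1, so each complex ion is 1−.
Ligand charges: 2×bromo (-1 each), 1×ethylenediamine (neutral), 2×hydroxo (-1 each); total -4. So Ir + (-4) = 1−, giving Ir = +3.
The complex ion is anionic, so iridium takes the -ate form iridate(III).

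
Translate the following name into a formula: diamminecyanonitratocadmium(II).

Ligands: 1 nitrato (NO3, -1), 1 cyano (CN, -1), 2 ammine (NH3, neutral). Ligand charge sum = -2.
With Cd in oxidation state +2, the complex ion is [Cd...].

[Cd(CN)(NH3)2(NO3)]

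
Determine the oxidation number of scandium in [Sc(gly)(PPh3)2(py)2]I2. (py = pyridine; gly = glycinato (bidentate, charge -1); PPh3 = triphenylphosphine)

+3

2 iodide outside the brackets (-1 each) → the complex ion is 2+.
Ligand charges: 2×py neutral; 1×gly = -1; 2×PPh3 neutral; sum -1.
Sc + (-1) = 2+ ⇒ Sc is +3.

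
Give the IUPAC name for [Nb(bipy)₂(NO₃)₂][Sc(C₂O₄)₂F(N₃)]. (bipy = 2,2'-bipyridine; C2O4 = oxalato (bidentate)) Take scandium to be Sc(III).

Sc is given as +3; the anion's ligand charges sum to -6, so the complex anion is 3−.
A 1:1 salt means the cation carries the equal and opposite charge, 3+.
Cation: ligand charges sum to -2; for the ion to be 3+, Nb = +5.

bis(2,2'-bipyridine)dinitratoniobium(V) azidofluorodioxalatoscandate(III)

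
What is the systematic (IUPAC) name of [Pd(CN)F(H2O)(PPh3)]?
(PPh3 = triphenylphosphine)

There is no counter-ion, so the complex is neutral overall.
Ligand charges: 1×fluoro (-1 each), 1×cyano (-1 each), 1×aqua (neutral), 1×triphenylphosphine (neutral); total -2. So Pd + (-2) = 0, giving Pd = +2.
Ligands are named alphabetically: aqua before cyano before fluoro before triphenylphosphine.

aquacyanofluoro(triphenylphosphine)palladium(II)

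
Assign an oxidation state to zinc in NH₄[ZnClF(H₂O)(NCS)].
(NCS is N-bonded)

+2

1 ammonium outside the brackets (+1 each) → the complex ion is 1−.
Ligand charges: 1×NCS = -1; 1×H2O neutral; 1×F = -1; 1×Cl = -1; sum -3.
Zn + (-3) = 1− ⇒ Zn is +2.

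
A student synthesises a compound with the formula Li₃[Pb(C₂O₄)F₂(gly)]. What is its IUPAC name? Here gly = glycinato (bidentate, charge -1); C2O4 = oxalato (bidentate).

The 3 lithium counter-ions carry a total charge of +3, so each complex ion is 3−.
Ligand charges: 1×glycinato (-1 each), 1×oxalato (-2 each), 2×fluoro (-1 each); total -5. So Pb + (-5) = 3−, giving Pb = +2.
Ligands are named alphabetically: fluoro before glycinato before oxalato.
The complex ion is anionic, so lead takes the -ate form plumbate(II).

lithium difluoro(glycinato)oxalatoplumbate(II)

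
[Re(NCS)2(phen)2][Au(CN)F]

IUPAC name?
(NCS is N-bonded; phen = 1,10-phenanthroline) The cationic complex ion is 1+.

diisothiocyanatobis(1,10-phenanthroline)rhenium(III) cyanofluoroaurate(I)

Both ions are complex: the cation is named first with the plain metal name, the anion second with the -ate form; each ion's ligands are alphabetised independently.
The complex cation is given as 1+; its ligand charges sum to -2, so Re = +3.
A 1:1 salt means the anion carries the equal and opposite charge, 1−.
Anion: ligand charges sum to -2; for the ion to be 1−, Au = +1.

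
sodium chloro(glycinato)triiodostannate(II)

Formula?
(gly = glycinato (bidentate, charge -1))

Na3[SnCl(gly)I3]

Ligands: 3 iodo (I, -1), 1 chloro (Cl, -1), 1 glycinato (gly, -1). Ligand charge sum = -5.
Charge balance with sodium (+1) requires 1 complex ion per 3 sodium.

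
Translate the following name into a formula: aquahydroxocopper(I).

[Cu(H2O)(OH)]

Ligands: 1 hydroxo (OH, -1), 1 aqua (H2O, neutral). Ligand charge sum = -1.
With Cu in oxidation state +1, the complex ion is [Cu...].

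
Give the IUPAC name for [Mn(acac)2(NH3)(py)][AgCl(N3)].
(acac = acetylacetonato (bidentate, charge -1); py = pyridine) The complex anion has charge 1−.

The complex anion is given as 1−; its ligand charges sum to -2, so Ag = +1.
A 1:1 salt means the cation carries the equal and opposite charge, 1+.
Cation: ligand charges sum to -2; for the ion to be 1+, Mn = +3.

bis(acetylacetonato)ammine(pyridine)manganese(III) azidochloroargentate(I)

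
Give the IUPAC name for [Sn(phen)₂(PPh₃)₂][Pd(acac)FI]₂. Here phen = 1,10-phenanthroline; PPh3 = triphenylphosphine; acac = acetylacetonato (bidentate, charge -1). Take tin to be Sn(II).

Sn is given as +2; the cation's ligand charges sum to 0, so the complex cation is 2+.
With 2 anions per cation, each anion must be 2/2 = 1−.
Anion: ligand charges sum to -3; for the ion to be 1−, Pd = +2.

bis(1,10-phenanthroline)bis(triphenylphosphine)tin(II) (acetylacetonato)fluoroiodopalladate(II)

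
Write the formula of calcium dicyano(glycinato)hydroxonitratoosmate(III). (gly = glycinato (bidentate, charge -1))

Ca[Os(CN)2(gly)(NO3)(OH)]

Ligands: 1 hydroxo (OH, -1), 2 cyano (CN, -1), 1 glycinato (gly, -1), 1 nitrato (NO3, -1). Ligand charge sum = -5.
With Os in oxidation state +3, the complex ion is [Os...]^2−.
Charge balance with calcium (+2) requires 1 complex ion per 1 calcium.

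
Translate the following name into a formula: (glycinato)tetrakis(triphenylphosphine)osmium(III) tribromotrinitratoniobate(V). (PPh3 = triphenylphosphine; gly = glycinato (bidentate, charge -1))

[Os(gly)(PPh3)4][NbBr3(NO3)3]2

Cation [Os…]: ligand charges -1, Os(III) ⇒ ion charge 2+.
Anion [Nb…]: ligand charges -6, Nb(V) ⇒ ion charge 1−.
One 2+ cation requires 2 of the 1− anion.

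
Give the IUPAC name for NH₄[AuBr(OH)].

ammonium bromohydroxoaurate(I)

The 1 ammonium counter-ion carries a total charge of +1, so each complex ion is 1−.
Ligand charges: 1×bromo (-1 each), 1×hydroxo (-1 each); total -2. So Au + (-2) = 1−, giving Au = +1.
Ligands are named alphabetically: bromo before hydroxo.
The complex ion is anionic, so gold takes the -ate form aurate(I).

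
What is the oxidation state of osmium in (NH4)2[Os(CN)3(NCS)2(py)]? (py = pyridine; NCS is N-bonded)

2 ammonium outside the brackets (+1 each) → the complex ion is 2−.
Ligand charges: 1×py neutral; 2×NCS = -2; 3×CN = -3; sum -5.
Os + (-5) = 2− ⇒ Os is +3.

+3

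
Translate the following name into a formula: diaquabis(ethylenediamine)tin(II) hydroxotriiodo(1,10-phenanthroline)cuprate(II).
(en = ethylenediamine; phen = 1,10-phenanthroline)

Cation [Sn…]: ligand charges 0, Sn(II) ⇒ ion charge 2+.
Anion [Cu…]: ligand charges -4, Cu(II) ⇒ ion charge 2−.

[Sn(en)2(H2O)2][CuI3(OH)(phen)]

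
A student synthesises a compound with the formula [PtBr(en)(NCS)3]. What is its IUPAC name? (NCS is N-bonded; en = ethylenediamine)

There is no counter-ion, so the complex is neutral overall.
Ligand charges: 3×isothiocyanato (-1 each), 1×ethylenediamine (neutral), 1×bromo (-1 each); total -4. So Pt + (-4) = 0, giving Pt = +4.
Ligands are named alphabetically: bromo before ethylenediamine before isothiocyanato.

bromo(ethylenediamine)triisothiocyanatoplatinum(IV)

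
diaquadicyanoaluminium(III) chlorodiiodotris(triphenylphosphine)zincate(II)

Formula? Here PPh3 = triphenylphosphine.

[Al(CN)2(H2O)2][ZnClI2(PPh3)3]

Cation [Al…]: ligand charges -2, Al(III) ⇒ ion charge 1+.
Anion [Zn…]: ligand charges -3, Zn(II) ⇒ ion charge 1−.
One 1+ cation balances one 1− anion.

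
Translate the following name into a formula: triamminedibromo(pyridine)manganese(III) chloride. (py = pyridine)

[MnBr2(NH3)3(py)]Cl

Ligands: 1 pyridine (py, neutral), 3 ammine (NH3, neutral), 2 bromo (Br, -1). Ligand charge sum = -2.
With Mn in oxidation state +3, the complex ion is [Mn...]^1+.
Charge balance with chloride (-1) requires 1 complex ion per 1 chloride.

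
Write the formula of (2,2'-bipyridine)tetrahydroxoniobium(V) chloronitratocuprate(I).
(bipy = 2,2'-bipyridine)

Cation [Nb…]: ligand charges -4, Nb(V) ⇒ ion charge 1+.
Anion [Cu…]: ligand charges -2, Cu(I) ⇒ ion charge 1−.
One 1+ cation balances one 1− anion.

[Nb(bipy)(OH)4][CuCl(NO3)]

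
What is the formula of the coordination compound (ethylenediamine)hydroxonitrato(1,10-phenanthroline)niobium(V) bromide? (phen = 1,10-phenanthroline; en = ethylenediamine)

Ligands: 1 1,10-phenanthroline (phen, neutral), 1 nitrato (NO3, -1), 1 ethylenediamine (en, neutral), 1 hydroxo (OH, -1). Ligand charge sum = -2.
With Nb in oxidation state +5, the complex ion is [Nb...]^3+.
Charge balance with bromide (-1) requires 1 complex ion per 3 bromide.

[Nb(en)(NO3)(OH)(phen)]Br3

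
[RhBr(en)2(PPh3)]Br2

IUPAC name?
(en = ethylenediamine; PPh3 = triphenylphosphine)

bromobis(ethylenediamine)(triphenylphosphine)rhodium(III) bromide

The 2 bromide counter-ions carry a total charge of -2, so each complex ion is 2+.
Ligand charges: 2×ethylenediamine (neutral), 1×triphenylphosphine (neutral), 1×bromo (-1 each); total -1. So Rh + (-1) = 2+, giving Rh = +3.
Ligands are named alphabetically: bromo before ethylenediamine before triphenylphosphine.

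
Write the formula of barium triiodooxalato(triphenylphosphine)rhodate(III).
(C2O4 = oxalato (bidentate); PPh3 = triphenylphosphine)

Ligands: 1 oxalato (C2O4, -2), 1 triphenylphosphine (PPh3, neutral), 3 iodo (I, -1). Ligand charge sum = -5.
With Rh in oxidation state +3, the complex ion is [Rh...]^2−.
Charge balance with barium (+2) requires 1 complex ion per 1 barium.

Ba[Rh(C2O4)I3(PPh3)]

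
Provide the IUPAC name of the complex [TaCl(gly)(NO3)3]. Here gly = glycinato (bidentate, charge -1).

There is no counter-ion, so the complex is neutral overall.
Ligand charges: 1×chloro (-1 each), 3×nitrato (-1 each), 1×glycinato (-1 each); total -5. So Ta + (-5) = 0, giving Ta = +5.
Ligands are named alphabetically: chloro before glycinato before nitrato.

chloro(glycinato)trinitratotantalum(V)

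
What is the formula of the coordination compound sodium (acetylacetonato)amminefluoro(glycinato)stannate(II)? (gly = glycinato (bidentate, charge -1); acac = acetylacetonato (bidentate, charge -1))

Ligands: 1 glycinato (gly, -1), 1 fluoro (F, -1), 1 acetylacetonato (acac, -1), 1 ammine (NH3, neutral). Ligand charge sum = -3.
With Sn in oxidation state +2, the complex ion is [Sn...]^1−.
Charge balance with sodium (+1) requires 1 complex ion per 1 sodium.

Na[Sn(acac)F(gly)(NH3)]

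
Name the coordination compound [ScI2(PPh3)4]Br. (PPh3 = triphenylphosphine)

The 1 bromide counter-ion carries a total charge of -1, so each complex ion is 1+.
Ligand charges: 2×iodo (-1 each), 4×triphenylphosphine (neutral); total -2. So Sc + (-2) = 1+, giving Sc = +3.
Ligands are named alphabetically: iodo before triphenylphosphine.

diiodotetrakis(triphenylphosphine)scandium(III) bromide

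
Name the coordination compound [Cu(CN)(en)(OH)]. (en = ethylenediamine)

There is no counter-ion, so the complex is neutral overall.
Ligand charges: 1×cyano (-1 each), 1×hydroxo (-1 each), 1×ethylenediamine (neutral); total -2. So Cu + (-2) = 0, giving Cu = +2.
Ligands are named alphabetically: cyano before ethylenediamine before hydroxo.

cyano(ethylenediamine)hydroxocopper(II)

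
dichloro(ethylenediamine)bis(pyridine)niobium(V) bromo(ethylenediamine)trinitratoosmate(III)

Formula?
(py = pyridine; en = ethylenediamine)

[NbCl2(en)(py)2][OsBr(en)(NO3)3]3

Cation [Nb…]: ligand charges -2, Nb(V) ⇒ ion charge 3+.
Anion [Os…]: ligand charges -4, Os(III) ⇒ ion charge 1−.
One 3+ cation requires 3 of the 1− anion.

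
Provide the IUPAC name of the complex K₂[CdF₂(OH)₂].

The 2 potassium counter-ions carry a total charge of +2, so each complex ion is 2−.
Ligand charges: 2×fluoro (-1 each), 2×hydroxo (-1 each); total -4. So Cd + (-4) = 2−, giving Cd = +2.
The complex ion is anionic, so cadmium takes the -ate form cadmate(II).

potassium difluorodihydroxocadmate(II)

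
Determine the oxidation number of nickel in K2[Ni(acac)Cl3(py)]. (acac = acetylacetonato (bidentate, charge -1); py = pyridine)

2 potassium outside the brackets (+1 each) → the complex ion is 2−.
Ligand charges: 1×acac = -1; 1×py neutral; 3×Cl = -3; sum -4.
Ni + (-4) = 2− ⇒ Ni is +2.

+2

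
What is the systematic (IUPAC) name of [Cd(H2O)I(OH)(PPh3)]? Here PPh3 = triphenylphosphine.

aquahydroxoiodo(triphenylphosphine)cadmium(II)

There is no counter-ion, so the complex is neutral overall.
Ligand charges: 1×triphenylphosphine (neutral), 1×aqua (neutral), 1×hydroxo (-1 each), 1×iodo (-1 each); total -2. So Cd + (-2) = 0, giving Cd = +2.
Ligands are named alphabetically: aqua before hydroxo before iodo before triphenylphosphine.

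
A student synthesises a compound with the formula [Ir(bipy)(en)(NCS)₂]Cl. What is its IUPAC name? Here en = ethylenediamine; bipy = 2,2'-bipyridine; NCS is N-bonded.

The 1 chloride counter-ion carries a total charge of -1, so each complex ion is 1+.
Ligand charges: 1×ethylenediamine (neutral), 1×2,2'-bipyridine (neutral), 2×isothiocyanato (-1 each); total -2. So Ir + (-2) = 1+, giving Ir = +3.
Ligands are named alphabetically: bipyridine before ethylenediamine before isothiocyanato.

(2,2'-bipyridine)(ethylenediamine)diisothiocyanatoiridium(III) chloride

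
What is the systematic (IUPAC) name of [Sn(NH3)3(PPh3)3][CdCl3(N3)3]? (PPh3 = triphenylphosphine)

triamminetris(triphenylphosphine)tin(IV) triazidotrichlorocadmate(II)

Both ions are complex: the cation is named first with the plain metal name, the anion second with the -ate form; each ion's ligands are alphabetised independently.
Cadmium is always +2 in its complexes; the anion's ligand charges sum to -6, so the complex anion is 4−.
A 1:1 salt means the cation carries the equal and opposite charge, 4+.
Cation: ligand charges sum to 0; for the ion to be 4+, Sn = +4.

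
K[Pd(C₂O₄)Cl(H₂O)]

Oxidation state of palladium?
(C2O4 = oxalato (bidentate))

+2

1 potassium outside the brackets (+1 each) → the complex ion is 1−.
Ligand charges: 1×H2O neutral; 1×C2O4 = -2; 1×Cl = -1; sum -3.
Pd + (-3) = 1− ⇒ Pd is +2.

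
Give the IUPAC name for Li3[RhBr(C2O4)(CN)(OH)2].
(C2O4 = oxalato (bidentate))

The 3 lithium counter-ions carry a total charge of +3, so each complex ion is 3−.
Ligand charges: 1×oxalato (-2 each), 1×cyano (-1 each), 2×hydroxo (-1 each), 1×bromo (-1 each); total -6. So Rh + (-6) = 3−, giving Rh = +3.
The complex ion is anionic, so rhodium takes the -ate form rhodate(III).

lithium bromocyanodihydroxooxalatorhodate(III)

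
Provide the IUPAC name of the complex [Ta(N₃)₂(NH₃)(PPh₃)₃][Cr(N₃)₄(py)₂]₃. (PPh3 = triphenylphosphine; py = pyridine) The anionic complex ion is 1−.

amminediazidotris(triphenylphosphine)tantalum(V) tetraazidobis(pyridine)chromate(III)

Both ions are complex: the cation is named first with the plain metal name, the anion second with the -ate form; each ion's ligands are alphabetised independently.
The complex anion is given as 1−; its ligand charges sum to -4, so Cr = +3.
With 3 anions per cation, the cation must be 3×1 = 3+.
Cation: ligand charges sum to -2; for the ion to be 3+, Ta = +5.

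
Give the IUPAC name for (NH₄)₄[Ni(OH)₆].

The 4 ammonium counter-ions carry a total charge of +4, so each complex ion is 4−.
Ligand charges: 6×hydroxo (-1 each); total -6. So Ni + (-6) = 4−, giving Ni = +2.
The complex ion is anionic, so nickel takes the -ate form nickelate(II).

ammonium hexahydroxonickelate(II)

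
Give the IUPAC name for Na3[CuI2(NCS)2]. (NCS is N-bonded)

sodium diiododiisothiocyanatocuprate(I)

The 3 sodium counter-ions carry a total charge of +3, so each complex ion is 3−.
Ligand charges: 2×isothiocyanato (-1 each), 2×iodo (-1 each); total -4. So Cu + (-4) = 3−, giving Cu = +1.
Ligands are named alphabetically: iodo before isothiocyanato.
The complex ion is anionic, so copper takes the -ate form cuprate(I).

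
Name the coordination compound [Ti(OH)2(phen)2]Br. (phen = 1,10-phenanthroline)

dihydroxobis(1,10-phenanthroline)titanium(III) bromide

The 1 bromide counter-ion carries a total charge of -1, so each complex ion is 1+.
Ligand charges: 2×1,10-phenanthroline (neutral), 2×hydroxo (-1 each); total -2. So Ti + (-2) = 1+, giving Ti = +3.
Ligands are named alphabetically: hydroxo before phenanthroline.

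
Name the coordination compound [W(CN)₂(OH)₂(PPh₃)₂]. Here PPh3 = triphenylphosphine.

dicyanodihydroxobis(triphenylphosphine)tungsten(IV)

There is no counter-ion, so the complex is neutral overall.
Ligand charges: 2×hydroxo (-1 each), 2×triphenylphosphine (neutral), 2×cyano (-1 each); total -4. So W + (-4) = 0, giving W = +4.
Ligands are named alphabetically: cyano before hydroxo before triphenylphosphine.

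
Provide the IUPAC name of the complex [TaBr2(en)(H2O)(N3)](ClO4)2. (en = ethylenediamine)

The 2 perchlorate counter-ions carry a total charge of -2, so each complex ion is 2+.
Ligand charges: 1×azido (-1 each), 1×aqua (neutral), 1×ethylenediamine (neutral), 2×bromo (-1 each); total -3. So Ta + (-3) = 2+, giving Ta = +5.
Ligands are named alphabetically: aqua before azido before bromo before ethylenediamine.

aquaazidodibromo(ethylenediamine)tantalum(V) perchlorate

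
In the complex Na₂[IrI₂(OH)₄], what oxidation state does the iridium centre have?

2 sodium outside the brackets (+1 each) → the complex ion is 2−.
Ligand charges: 2×I = -2; 4×OH = -4; sum -6.
Ir + (-6) = 2− ⇒ Ir is +4.

+4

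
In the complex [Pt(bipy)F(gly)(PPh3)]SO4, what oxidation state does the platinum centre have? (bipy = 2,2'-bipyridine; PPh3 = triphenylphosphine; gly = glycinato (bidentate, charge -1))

1 sulfate outside the brackets (-2 each) → the complex ion is 2+.
Ligand charges: 1×bipy neutral; 1×PPh3 neutral; 1×F = -1; 1×gly = -1; sum -2.
Pt + (-2) = 2+ ⇒ Pt is +4.

+4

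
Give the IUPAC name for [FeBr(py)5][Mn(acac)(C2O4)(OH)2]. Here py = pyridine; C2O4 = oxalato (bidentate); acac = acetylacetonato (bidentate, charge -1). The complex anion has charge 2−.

bromopentakis(pyridine)iron(III) (acetylacetonato)dihydroxooxalatomanganate(III)

The complex anion is given as 2−; its ligand charges sum to -5, so Mn = +3.
A 1:1 salt means the cation carries the equal and opposite charge, 2+.
Cation: ligand charges sum to -1; for the ion to be 2+, Fe = +3.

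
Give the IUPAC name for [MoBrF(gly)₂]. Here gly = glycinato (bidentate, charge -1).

There is no counter-ion, so the complex is neutral overall.
Ligand charges: 2×glycinato (-1 each), 1×fluoro (-1 each), 1×bromo (-1 each); total -4. So Mo + (-4) = 0, giving Mo = +4.
Ligands are named alphabetically: bromo before fluoro before glycinato.

bromofluorobis(glycinato)molybdenum(IV)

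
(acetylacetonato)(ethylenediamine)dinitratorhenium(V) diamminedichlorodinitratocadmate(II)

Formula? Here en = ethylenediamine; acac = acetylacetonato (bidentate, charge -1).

Cation [Re…]: ligand charges -3, Re(V) ⇒ ion charge 2+.
Anion [Cd…]: ligand charges -4, Cd(II) ⇒ ion charge 2−.
One 2+ cation balances one 2− anion.

[Re(acac)(en)(NO3)2][CdCl2(NH3)2(NO3)2]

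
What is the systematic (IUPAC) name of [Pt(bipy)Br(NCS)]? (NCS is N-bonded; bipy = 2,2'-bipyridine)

There is no counter-ion, so the complex is neutral overall.
Ligand charges: 1×bromo (-1 each), 1×isothiocyanato (-1 each), 1×2,2'-bipyridine (neutral); total -2. So Pt + (-2) = 0, giving Pt = +2.
Ligands are named alphabetically: bipyridine before bromo before isothiocyanato.

(2,2'-bipyridine)bromoisothiocyanatoplatinum(II)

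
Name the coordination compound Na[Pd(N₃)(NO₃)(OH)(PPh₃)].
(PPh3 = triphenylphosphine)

sodium azidohydroxonitrato(triphenylphosphine)palladate(II)

The 1 sodium counter-ion carries a total charge of +1, so each complex ion is 1−.
Ligand charges: 1×hydroxo (-1 each), 1×azido (-1 each), 1×nitrato (-1 each), 1×triphenylphosphine (neutral); total -3. So Pd + (-3) = 1−, giving Pd = +2.
The complex ion is anionic, so palladium takes the -ate form palladate(II).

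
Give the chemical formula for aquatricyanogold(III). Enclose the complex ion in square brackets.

Ligands: 3 cyano (CN, -1), 1 aqua (H2O, neutral). Ligand charge sum = -3.
With Au in oxidation state +3, the complex ion is [Au...].

[Au(CN)3(H2O)]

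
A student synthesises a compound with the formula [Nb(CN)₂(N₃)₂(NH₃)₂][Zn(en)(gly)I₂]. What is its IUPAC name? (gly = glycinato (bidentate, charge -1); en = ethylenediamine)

diamminediazidodicyanoniobium(V) (ethylenediamine)(glycinato)diiodozincate(II)

Zinc is always +2 in its complexes; the anion's ligand charges sum to -3, so the complex anion is 1−.
A 1:1 salt means the cation carries the equal and opposite charge, 1+.
Cation: ligand charges sum to -4; for the ion to be 1+, Nb = +5.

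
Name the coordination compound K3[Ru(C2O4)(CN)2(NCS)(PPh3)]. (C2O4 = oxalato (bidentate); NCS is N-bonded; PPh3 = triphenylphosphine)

The 3 potassium counter-ions carry a total charge of +3, so each complex ion is 3−.
Ligand charges: 1×oxalato (-2 each), 1×isothiocyanato (-1 each), 1×triphenylphosphine (neutral), 2×cyano (-1 each); total -5. So Ru + (-5) = 3−, giving Ru = +2.
Ligands are named alphabetically: cyano before isothiocyanato before oxalato before triphenylphosphine.
The complex ion is anionic, so ruthenium takes the -ate form ruthenate(II).

potassium dicyanoisothiocyanatooxalato(triphenylphosphine)ruthenate(II)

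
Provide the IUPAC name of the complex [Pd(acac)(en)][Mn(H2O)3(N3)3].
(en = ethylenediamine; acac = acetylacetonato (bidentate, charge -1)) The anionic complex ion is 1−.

The complex anion is given as 1−; its ligand charges sum to -3, so Mn = +2.
A 1:1 salt means the cation carries the equal and opposite charge, 1+.
Cation: ligand charges sum to -1; for the ion to be 1+, Pd = +2.

(acetylacetonato)(ethylenediamine)palladium(II) triaquatriazidomanganate(II)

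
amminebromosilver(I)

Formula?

Ligands: 1 bromo (Br, -1), 1 ammine (NH3, neutral). Ligand charge sum = -1.
With Ag in oxidation state +1, the complex ion is [Ag...].

[AgBr(NH3)]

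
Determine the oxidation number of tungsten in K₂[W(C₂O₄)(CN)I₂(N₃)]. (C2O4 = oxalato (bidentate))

+4

2 potassium outside the brackets (+1 each) → the complex ion is 2−.
Ligand charges: 1×CN = -1; 1×N3 = -1; 1×C2O4 = -2; 2×I = -2; sum -6.
W + (-6) = 2− ⇒ W is +4.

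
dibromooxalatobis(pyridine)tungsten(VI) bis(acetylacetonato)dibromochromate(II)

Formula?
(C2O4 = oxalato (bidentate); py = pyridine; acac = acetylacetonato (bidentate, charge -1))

[WBr2(C2O4)(py)2][Cr(acac)2Br2]

Cation [W…]: ligand charges -4, W(VI) ⇒ ion charge 2+.
Anion [Cr…]: ligand charges -4, Cr(II) ⇒ ion charge 2−.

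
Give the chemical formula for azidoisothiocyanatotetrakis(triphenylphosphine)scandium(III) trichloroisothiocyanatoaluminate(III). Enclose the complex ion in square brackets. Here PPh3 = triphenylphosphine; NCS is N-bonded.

[Sc(N3)(NCS)(PPh3)4][AlCl3(NCS)]

Cation [Sc…]: ligand charges -2, Sc(III) ⇒ ion charge 1+.
Anion [Al…]: ligand charges -4, Al(III) ⇒ ion charge 1−.
One 1+ cation balances one 1− anion.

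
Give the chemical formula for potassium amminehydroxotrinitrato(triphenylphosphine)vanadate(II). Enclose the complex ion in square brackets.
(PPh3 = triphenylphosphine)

K2[V(NH3)(NO3)3(OH)(PPh3)]

Ligands: 1 hydroxo (OH, -1), 1 triphenylphosphine (PPh3, neutral), 3 nitrato (NO3, -1), 1 ammine (NH3, neutral). Ligand charge sum = -4.
With V in oxidation state +2, the complex ion is [V...]^2−.
Charge balance with potassium (+1) requires 1 complex ion per 2 potassium.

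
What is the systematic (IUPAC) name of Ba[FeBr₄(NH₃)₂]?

The 1 barium counter-ion carries a total charge of +2, so each complex ion is 2−.
Ligand charges: 2×ammine (neutral), 4×bromo (-1 each); total -4. So Fe + (-4) = 2−, giving Fe = +2.
Ligands are named alphabetically: ammine before bromo.
The complex ion is anionic, so iron takes the -ate form ferrate(II).

barium diamminetetrabromoferrate(II)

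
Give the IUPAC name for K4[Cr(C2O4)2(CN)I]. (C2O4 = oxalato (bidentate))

The 4 potassium counter-ions carry a total charge of +4, so each complex ion is 4−.
Ligand charges: 1×iodo (-1 each), 1×cyano (-1 each), 2×oxalato (-2 each); total -6. So Cr + (-6) = 4−, giving Cr = +2.
Ligands are named alphabetically: cyano before iodo before oxalato.
The complex ion is anionic, so chromium takes the -ate form chromate(II).

potassium cyanoiododioxalatochromate(II)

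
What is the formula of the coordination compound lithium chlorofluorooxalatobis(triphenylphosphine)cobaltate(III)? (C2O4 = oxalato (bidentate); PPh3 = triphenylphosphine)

Li[Co(C2O4)ClF(PPh3)2]

Ligands: 1 chloro (Cl, -1), 1 fluoro (F, -1), 1 oxalato (C2O4, -2), 2 triphenylphosphine (PPh3, neutral). Ligand charge sum = -4.
With Co in oxidation state +3, the complex ion is [Co...]^1−.
Charge balance with lithium (+1) requires 1 complex ion per 1 lithium.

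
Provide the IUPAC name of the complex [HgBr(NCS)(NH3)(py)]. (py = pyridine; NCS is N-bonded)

amminebromoisothiocyanato(pyridine)mercury(II)

There is no counter-ion, so the complex is neutral overall.
Ligand charges: 1×pyridine (neutral), 1×bromo (-1 each), 1×ammine (neutral), 1×isothiocyanato (-1 each); total -2. So Hg + (-2) = 0, giving Hg = +2.
Ligands are named alphabetically: ammine before bromo before isothiocyanato before pyridine.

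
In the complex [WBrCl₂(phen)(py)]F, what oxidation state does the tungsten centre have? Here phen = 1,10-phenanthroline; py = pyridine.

+4

1 fluoride outside the brackets (-1 each) → the complex ion is 1+.
Ligand charges: 1×Br = -1; 1×phen neutral; 1×py neutral; 2×Cl = -2; sum -3.
W + (-3) = 1+ ⇒ W is +4.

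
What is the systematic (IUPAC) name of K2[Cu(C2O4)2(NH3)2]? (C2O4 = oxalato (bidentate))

potassium diamminedioxalatocuprate(II)

The 2 potassium counter-ions carry a total charge of +2, so each complex ion is 2−.
Ligand charges: 2×ammine (neutral), 2×oxalato (-2 each); total -4. So Cu + (-4) = 2−, giving Cu = +2.
The complex ion is anionic, so copper takes the -ate form cuprate(II).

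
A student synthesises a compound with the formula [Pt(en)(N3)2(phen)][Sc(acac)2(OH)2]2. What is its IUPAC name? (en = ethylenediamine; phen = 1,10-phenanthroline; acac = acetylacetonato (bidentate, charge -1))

diazido(ethylenediamine)(1,10-phenanthroline)platinum(IV) bis(acetylacetonato)dihydroxoscandate(III)

Both ions are complex: the cation is named first with the plain metal name, the anion second with the -ate form; each ion's ligands are alphabetised independently.
Scandium is always +3 in its complexes; the anion's ligand charges sum to -4, so the complex anion is 1−.
With 2 anions per cation, the cation must be 2×1 = 2+.
Cation: ligand charges sum to -2; for the ion to be 2+, Pt = +4.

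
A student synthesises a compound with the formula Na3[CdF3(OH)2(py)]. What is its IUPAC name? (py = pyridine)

sodium trifluorodihydroxo(pyridine)cadmate(II)

The 3 sodium counter-ions carry a total charge of +3, so each complex ion is 3−.
Ligand charges: 3×fluoro (-1 each), 2×hydroxo (-1 each), 1×pyridine (neutral); total -5. So Cd + (-5) = 3−, giving Cd = +2.
Ligands are named alphabetically: fluoro before hydroxo before pyridine.
The complex ion is anionic, so cadmium takes the -ate form cadmate(II).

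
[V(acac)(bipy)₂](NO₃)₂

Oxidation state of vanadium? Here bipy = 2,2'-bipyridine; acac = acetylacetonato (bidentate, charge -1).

+3

2 nitrate outside the brackets (-1 each) → the complex ion is 2+.
Ligand charges: 2×bipy neutral; 1×acac = -1; sum -1.
V + (-1) = 2+ ⇒ V is +3.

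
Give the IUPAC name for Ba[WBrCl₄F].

barium bromotetrachlorofluorotungstate(IV)

The 1 barium counter-ion carries a total charge of +2, so each complex ion is 2−.
Ligand charges: 1×bromo (-1 each), 1×fluoro (-1 each), 4×chloro (-1 each); total -6. So W + (-6) = 2−, giving W = +4.
The complex ion is anionic, so tungsten takes the -ate form tungstate(IV).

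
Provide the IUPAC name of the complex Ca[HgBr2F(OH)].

calcium dibromofluorohydroxomercurate(II)

The 1 calcium counter-ion carries a total charge of +2, so each complex ion is 2−.
Ligand charges: 2×bromo (-1 each), 1×fluoro (-1 each), 1×hydroxo (-1 each); total -4. So Hg + (-4) = 2−, giving Hg = +2.
The complex ion is anionic, so mercury takes the -ate form mercurate(II).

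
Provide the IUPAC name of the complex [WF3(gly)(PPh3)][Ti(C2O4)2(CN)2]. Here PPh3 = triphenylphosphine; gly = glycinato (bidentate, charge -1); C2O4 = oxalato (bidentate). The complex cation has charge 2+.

Both ions are complex: the cation is named first with the plain metal name, the anion second with the -ate form; each ion's ligands are alphabetised independently.
The complex cation is given as 2+; its ligand charges sum to -4, so W = +6.
A 1:1 salt means the anion carries the equal and opposite charge, 2−.
Anion: ligand charges sum to -6; for the ion to be 2−, Ti = +4.

trifluoro(glycinato)(triphenylphosphine)tungsten(VI) dicyanodioxalatotitanate(IV)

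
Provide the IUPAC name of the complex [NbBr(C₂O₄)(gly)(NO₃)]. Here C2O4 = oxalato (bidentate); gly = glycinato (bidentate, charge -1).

bromo(glycinato)nitratooxalatoniobium(V)

There is no counter-ion, so the complex is neutral overall.
Ligand charges: 1×bromo (-1 each), 1×oxalato (-2 each), 1×glycinato (-1 each), 1×nitrato (-1 each); total -5. So Nb + (-5) = 0, giving Nb = +5.
Ligands are named alphabetically: bromo before glycinato before nitrato before oxalato.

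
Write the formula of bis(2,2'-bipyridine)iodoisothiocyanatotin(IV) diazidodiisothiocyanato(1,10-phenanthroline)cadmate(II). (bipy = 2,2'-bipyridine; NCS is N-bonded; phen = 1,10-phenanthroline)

Cation [Sn…]: ligand charges -2, Sn(IV) ⇒ ion charge 2+.
Anion [Cd…]: ligand charges -4, Cd(II) ⇒ ion charge 2−.
One 2+ cation balances one 2− anion.

[Sn(bipy)2I(NCS)][Cd(N3)2(NCS)2(phen)]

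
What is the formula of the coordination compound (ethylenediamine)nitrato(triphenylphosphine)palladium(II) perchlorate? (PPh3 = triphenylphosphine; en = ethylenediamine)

[Pd(en)(NO3)(PPh3)]ClO4

Ligands: 1 triphenylphosphine (PPh3, neutral), 1 ethylenediamine (en, neutral), 1 nitrato (NO3, -1). Ligand charge sum = -1.
With Pd in oxidation state +2, the complex ion is [Pd...]^1+.
Charge balance with perchlorate (-1) requires 1 complex ion per 1 perchlorate.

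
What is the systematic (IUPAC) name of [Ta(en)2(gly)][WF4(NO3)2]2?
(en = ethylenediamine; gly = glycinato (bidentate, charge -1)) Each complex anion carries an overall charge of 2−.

Both ions are complex: the cation is named first with the plain metal name, the anion second with the -ate form; each ion's ligands are alphabetised independently.
The complex anion is given as 2−; its ligand charges sum to -6, so W = +4.
With 2 anions per cation, the cation must be 2×2 = 4+.
Cation: ligand charges sum to -1; for the ion to be 4+, Ta = +5.

bis(ethylenediamine)(glycinato)tantalum(V) tetrafluorodinitratotungstate(IV)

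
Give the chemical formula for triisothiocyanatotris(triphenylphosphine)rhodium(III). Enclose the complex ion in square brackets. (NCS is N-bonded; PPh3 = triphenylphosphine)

Ligands: 3 isothiocyanato (NCS, -1), 3 triphenylphosphine (PPh3, neutral). Ligand charge sum = -3.
With Rh in oxidation state +3, the complex ion is [Rh...].

[Rh(NCS)3(PPh3)3]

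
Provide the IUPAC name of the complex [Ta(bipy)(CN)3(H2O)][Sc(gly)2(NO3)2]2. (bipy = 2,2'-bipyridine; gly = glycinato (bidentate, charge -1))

Both ions are complex: the cation is named first with the plain metal name, the anion second with the -ate form; each ion's ligands are alphabetised independently.
Scandium is always +3 in its complexes; the anion's ligand charges sum to -4, so the complex anion is 1−.
With 2 anions per cation, the cation must be 2×1 = 2+.
Cation: ligand charges sum to -3; for the ion to be 2+, Ta = +5.

aqua(2,2'-bipyridine)tricyanotantalum(V) bis(glycinato)dinitratoscandate(III)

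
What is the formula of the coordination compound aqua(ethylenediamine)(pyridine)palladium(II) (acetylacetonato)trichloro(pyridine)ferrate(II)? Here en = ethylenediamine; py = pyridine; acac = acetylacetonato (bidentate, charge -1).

Cation [Pd…]: ligand charges 0, Pd(II) ⇒ ion charge 2+.
Anion [Fe…]: ligand charges -4, Fe(II) ⇒ ion charge 2−.
One 2+ cation balances one 2− anion.

[Pd(en)(H2O)(py)][Fe(acac)Cl3(py)]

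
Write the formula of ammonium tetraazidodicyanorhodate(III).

Ligands: 2 cyano (CN, -1), 4 azido (N3, -1). Ligand charge sum = -6.
Charge balance with ammonium (+1) requires 1 complex ion per 3 ammonium.

(NH4)3[Rh(CN)2(N3)4]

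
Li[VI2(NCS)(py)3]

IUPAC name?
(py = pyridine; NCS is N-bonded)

The 1 lithium counter-ion carries a total charge of +1, so each complex ion is 1−.
Ligand charges: 2×iodo (-1 each), 3×pyridine (neutral), 1×isothiocyanato (-1 each); total -3. So V + (-3) = 1−, giving V = +2.
The complex ion is anionic, so vanadium takes the -ate form vanadate(II).

lithium diiodoisothiocyanatotris(pyridine)vanadate(II)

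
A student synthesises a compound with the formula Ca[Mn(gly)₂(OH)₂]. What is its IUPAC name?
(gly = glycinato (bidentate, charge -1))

calcium bis(glycinato)dihydroxomanganate(II)

The 1 calcium counter-ion carries a total charge of +2, so each complex ion is 2−.
Ligand charges: 2×hydroxo (-1 each), 2×glycinato (-1 each); total -4. So Mn + (-4) = 2−, giving Mn = +2.
Ligands are named alphabetically: glycinato before hydroxo.
The complex ion is anionic, so manganese takes the -ate form manganate(II).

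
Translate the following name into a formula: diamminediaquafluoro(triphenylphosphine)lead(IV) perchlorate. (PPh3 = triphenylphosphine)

Ligands: 1 fluoro (F, -1), 1 triphenylphosphine (PPh3, neutral), 2 ammine (NH3, neutral), 2 aqua (H2O, neutral). Ligand charge sum = -1.
Charge balance with perchlorate (-1) requires 1 complex ion per 3 perchlorate.

[PbF(H2O)2(NH3)2(PPh3)](ClO4)3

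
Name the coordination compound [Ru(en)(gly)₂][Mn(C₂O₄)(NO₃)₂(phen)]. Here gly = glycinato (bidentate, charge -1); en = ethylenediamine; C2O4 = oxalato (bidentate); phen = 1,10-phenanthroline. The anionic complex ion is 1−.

Both ions are complex: the cation is named first with the plain metal name, the anion second with the -ate form; each ion's ligands are alphabetised independently.
The complex anion is given as 1−; its ligand charges sum to -4, so Mn = +3.
A 1:1 salt means the cation carries the equal and opposite charge, 1+.
Cation: ligand charges sum to -2; for the ion to be 1+, Ru = +3.

(ethylenediamine)bis(glycinato)ruthenium(III) dinitratooxalato(1,10-phenanthroline)manganate(III)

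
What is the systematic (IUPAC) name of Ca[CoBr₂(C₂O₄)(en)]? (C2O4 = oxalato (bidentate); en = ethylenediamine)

calcium dibromo(ethylenediamine)oxalatocobaltate(II)

The 1 calcium counter-ion carries a total charge of +2, so each complex ion is 2−.
Ligand charges: 1×oxalato (-2 each), 2×bromo (-1 each), 1×ethylenediamine (neutral); total -4. So Co + (-4) = 2−, giving Co = +2.
Ligands are named alphabetically: bromo before ethylenediamine before oxalato.
The complex ion is anionic, so cobalt takes the -ate form cobaltate(II).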